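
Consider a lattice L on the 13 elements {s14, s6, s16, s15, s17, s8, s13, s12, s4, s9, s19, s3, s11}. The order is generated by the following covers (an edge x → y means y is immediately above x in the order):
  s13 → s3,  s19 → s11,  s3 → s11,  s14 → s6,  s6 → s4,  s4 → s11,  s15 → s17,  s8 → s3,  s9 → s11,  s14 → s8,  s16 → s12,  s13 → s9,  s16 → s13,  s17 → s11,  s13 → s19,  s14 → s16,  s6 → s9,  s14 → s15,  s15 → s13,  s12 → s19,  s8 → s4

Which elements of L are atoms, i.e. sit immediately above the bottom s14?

The atoms are exactly the elements that cover s14: s15, s16, s6, s8.

s15, s16, s6, s8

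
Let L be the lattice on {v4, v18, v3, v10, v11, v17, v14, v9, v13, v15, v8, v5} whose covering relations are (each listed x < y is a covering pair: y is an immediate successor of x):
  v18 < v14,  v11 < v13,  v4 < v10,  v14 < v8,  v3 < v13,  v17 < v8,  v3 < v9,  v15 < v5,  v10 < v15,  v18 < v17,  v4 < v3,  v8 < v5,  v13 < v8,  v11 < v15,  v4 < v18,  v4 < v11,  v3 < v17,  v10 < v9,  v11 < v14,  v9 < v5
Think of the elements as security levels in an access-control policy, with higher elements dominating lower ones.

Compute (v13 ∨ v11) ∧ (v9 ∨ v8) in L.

v13 ∨ v11 = v13
v9 ∨ v8 = v5
v13 ∧ v5 = v13

v13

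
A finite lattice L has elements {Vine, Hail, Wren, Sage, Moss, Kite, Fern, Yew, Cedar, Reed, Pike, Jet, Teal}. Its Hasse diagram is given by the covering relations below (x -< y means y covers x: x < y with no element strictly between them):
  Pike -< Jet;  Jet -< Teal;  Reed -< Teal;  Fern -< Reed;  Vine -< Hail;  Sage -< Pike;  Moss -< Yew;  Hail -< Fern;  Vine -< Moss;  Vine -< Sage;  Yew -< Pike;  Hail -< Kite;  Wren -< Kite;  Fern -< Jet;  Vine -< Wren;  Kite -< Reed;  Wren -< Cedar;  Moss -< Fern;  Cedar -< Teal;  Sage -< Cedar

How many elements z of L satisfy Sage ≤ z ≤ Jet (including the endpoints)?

3

The interval [Sage, Jet] = {Jet, Pike, Sage}, which has 3 elements.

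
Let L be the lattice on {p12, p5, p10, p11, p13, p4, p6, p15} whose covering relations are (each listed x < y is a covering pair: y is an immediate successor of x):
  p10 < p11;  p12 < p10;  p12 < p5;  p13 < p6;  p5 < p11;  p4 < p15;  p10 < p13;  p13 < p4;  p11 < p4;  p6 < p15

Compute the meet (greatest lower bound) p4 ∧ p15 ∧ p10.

p10

Common lower bounds of {p4, p15, p10}: p10, p12.
The greatest among these is p10.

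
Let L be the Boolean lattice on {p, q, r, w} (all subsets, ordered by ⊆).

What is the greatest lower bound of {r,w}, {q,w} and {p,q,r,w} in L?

Common lower bounds of {{r,w}, {q,w}, {p,q,r,w}}: {w}, ∅.
The greatest among these is {w}.

{w}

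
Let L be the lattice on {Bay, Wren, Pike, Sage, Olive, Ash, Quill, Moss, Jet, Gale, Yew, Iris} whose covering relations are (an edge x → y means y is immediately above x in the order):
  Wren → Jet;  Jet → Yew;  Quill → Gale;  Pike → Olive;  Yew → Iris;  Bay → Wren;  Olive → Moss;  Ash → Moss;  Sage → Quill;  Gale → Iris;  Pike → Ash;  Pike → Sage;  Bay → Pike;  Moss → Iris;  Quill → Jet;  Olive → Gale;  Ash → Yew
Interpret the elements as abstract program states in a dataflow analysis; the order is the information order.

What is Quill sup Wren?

Jet

Common upper bounds of {Quill, Wren}: Iris, Jet, Yew.
The least among these is Jet.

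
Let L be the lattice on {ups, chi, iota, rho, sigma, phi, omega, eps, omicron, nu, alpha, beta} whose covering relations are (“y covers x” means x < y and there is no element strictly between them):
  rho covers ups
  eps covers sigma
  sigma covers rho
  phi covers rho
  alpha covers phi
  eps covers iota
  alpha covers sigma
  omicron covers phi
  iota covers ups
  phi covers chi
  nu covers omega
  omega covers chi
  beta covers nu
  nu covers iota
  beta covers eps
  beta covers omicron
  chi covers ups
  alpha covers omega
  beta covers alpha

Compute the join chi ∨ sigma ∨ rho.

Common upper bounds of {chi, sigma, rho}: alpha, beta.
The least among these is alpha.

alpha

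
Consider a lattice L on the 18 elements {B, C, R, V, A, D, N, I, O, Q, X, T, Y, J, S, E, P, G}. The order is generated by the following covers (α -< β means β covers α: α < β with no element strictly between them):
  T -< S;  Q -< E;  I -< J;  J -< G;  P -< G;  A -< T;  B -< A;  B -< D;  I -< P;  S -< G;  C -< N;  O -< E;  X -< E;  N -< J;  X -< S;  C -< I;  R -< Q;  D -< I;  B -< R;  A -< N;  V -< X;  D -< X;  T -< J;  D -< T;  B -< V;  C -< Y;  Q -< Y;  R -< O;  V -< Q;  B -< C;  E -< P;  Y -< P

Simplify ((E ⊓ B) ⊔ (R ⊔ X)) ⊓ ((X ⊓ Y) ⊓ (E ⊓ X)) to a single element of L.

E ∧ B = B
R ∨ X = E
B ∨ E = E
X ∧ Y = V
E ∧ X = X
V ∧ X = V
E ∧ V = V

V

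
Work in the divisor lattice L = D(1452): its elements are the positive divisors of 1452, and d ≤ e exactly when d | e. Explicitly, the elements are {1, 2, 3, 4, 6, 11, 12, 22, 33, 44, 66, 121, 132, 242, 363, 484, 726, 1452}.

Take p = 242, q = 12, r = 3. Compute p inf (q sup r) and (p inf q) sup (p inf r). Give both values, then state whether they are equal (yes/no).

2; 2; yes

q sup r = 12, so p inf (q sup r) = 242 inf 12 = 2.
p inf q = 2 and p inf r = 1, so (p inf q) sup (p inf r) = 2 sup 1 = 2.
Equal: yes.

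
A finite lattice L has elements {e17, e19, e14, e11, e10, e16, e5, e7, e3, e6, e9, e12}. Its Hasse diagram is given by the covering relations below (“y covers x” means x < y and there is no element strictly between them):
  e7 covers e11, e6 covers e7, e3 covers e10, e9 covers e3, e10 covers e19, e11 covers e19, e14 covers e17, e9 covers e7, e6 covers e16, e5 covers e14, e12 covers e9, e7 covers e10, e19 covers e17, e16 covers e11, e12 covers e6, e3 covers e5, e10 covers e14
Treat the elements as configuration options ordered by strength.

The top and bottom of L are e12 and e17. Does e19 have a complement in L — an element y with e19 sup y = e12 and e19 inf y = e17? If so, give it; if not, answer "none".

For every candidate y, either e19 ∨ y ≠ e12 or e19 ∧ y ≠ e17; no complement exists.

none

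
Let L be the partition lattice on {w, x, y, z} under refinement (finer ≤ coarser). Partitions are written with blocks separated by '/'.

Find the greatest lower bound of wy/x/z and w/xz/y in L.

The meet (common refinement) of wy/x/z and w/xz/y intersects blocks pairwise, giving w/x/y/z.

w/x/y/z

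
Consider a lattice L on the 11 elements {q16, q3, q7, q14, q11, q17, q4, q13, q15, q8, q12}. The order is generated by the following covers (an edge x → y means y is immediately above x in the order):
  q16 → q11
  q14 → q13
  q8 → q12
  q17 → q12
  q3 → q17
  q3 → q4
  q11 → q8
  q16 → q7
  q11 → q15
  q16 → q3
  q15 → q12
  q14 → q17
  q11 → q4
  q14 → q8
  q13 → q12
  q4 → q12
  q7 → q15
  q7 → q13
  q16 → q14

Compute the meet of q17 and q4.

Common lower bounds of {q17, q4}: q16, q3.
The greatest among these is q3.

q3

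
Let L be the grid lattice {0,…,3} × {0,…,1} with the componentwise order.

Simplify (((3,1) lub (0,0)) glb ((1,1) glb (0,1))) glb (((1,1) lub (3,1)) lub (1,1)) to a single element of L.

(0,1)

(3,1) ∨ (0,0) = (3,1)
(1,1) ∧ (0,1) = (0,1)
(3,1) ∧ (0,1) = (0,1)
(1,1) ∨ (3,1) = (3,1)
(3,1) ∨ (1,1) = (3,1)
(0,1) ∧ (3,1) = (0,1)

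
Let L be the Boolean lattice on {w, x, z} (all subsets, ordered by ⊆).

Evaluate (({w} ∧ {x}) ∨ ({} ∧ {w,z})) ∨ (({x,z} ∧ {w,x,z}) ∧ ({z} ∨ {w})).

{z}

{w} ∧ {x} = {}
{} ∧ {w,z} = {}
{} ∨ {} = {}
{x,z} ∧ {w,x,z} = {x,z}
{z} ∨ {w} = {w,z}
{x,z} ∧ {w,z} = {z}
{} ∨ {z} = {z}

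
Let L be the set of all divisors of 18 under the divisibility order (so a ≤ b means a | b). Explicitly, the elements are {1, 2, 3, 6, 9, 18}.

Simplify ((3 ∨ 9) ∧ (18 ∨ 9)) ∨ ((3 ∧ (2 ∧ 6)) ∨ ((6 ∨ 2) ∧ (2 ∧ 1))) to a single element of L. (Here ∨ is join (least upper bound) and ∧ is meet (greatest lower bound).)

9

3 ∨ 9 = 9
18 ∨ 9 = 18
9 ∧ 18 = 9
2 ∧ 6 = 2
3 ∧ 2 = 1
6 ∨ 2 = 6
2 ∧ 1 = 1
6 ∧ 1 = 1
1 ∨ 1 = 1
9 ∨ 1 = 9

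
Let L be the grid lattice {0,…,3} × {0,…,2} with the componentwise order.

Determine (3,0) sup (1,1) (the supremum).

Common upper bounds of {(3,0), (1,1)}: (3,1), (3,2).
The least among these is (3,1).

(3,1)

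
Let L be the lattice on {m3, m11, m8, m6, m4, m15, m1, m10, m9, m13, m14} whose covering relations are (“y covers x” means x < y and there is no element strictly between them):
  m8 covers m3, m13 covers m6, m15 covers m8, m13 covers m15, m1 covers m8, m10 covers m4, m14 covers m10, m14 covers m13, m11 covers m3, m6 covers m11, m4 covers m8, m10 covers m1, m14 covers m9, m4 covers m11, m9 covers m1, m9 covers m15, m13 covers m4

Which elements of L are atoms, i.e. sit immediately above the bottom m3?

The atoms are exactly the elements that cover m3: m11, m8.

m11, m8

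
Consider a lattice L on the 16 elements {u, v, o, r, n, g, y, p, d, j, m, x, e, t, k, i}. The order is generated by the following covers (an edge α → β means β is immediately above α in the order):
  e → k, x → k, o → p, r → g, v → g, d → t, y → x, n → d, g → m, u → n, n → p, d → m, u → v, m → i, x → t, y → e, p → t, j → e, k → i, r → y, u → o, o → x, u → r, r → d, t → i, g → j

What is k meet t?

x

Common lower bounds of {k, t}: o, r, u, x, y.
The greatest among these is x.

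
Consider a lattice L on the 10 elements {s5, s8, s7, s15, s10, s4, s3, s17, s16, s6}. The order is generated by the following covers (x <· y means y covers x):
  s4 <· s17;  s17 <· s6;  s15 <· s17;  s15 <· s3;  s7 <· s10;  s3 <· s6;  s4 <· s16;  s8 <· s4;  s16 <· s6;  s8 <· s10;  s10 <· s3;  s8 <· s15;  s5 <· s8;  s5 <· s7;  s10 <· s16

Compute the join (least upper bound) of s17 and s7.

Common upper bounds of {s17, s7}: s6.
The least among these is s6.

s6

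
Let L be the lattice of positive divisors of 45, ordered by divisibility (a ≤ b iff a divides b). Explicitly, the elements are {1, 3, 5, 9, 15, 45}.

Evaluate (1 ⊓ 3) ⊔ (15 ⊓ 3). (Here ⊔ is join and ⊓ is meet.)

1 ∧ 3 = 1
15 ∧ 3 = 3
1 ∨ 3 = 3

3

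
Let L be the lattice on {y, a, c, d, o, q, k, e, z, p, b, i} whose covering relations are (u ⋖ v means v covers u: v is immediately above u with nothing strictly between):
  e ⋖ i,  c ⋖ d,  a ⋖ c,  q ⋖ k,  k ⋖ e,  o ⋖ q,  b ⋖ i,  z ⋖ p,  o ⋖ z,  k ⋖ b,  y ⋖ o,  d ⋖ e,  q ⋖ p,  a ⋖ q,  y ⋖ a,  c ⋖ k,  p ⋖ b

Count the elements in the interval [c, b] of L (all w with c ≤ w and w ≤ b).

The interval [c, b] = {b, c, k}, which has 3 elements.

3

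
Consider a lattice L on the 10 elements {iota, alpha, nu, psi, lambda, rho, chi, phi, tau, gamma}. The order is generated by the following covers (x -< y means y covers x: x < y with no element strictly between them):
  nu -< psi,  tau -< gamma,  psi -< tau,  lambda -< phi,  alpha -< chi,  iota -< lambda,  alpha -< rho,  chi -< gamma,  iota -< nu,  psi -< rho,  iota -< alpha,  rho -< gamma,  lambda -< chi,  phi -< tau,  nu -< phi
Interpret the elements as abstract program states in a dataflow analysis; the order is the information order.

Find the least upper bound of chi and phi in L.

gamma

Common upper bounds of {chi, phi}: gamma.
The least among these is gamma.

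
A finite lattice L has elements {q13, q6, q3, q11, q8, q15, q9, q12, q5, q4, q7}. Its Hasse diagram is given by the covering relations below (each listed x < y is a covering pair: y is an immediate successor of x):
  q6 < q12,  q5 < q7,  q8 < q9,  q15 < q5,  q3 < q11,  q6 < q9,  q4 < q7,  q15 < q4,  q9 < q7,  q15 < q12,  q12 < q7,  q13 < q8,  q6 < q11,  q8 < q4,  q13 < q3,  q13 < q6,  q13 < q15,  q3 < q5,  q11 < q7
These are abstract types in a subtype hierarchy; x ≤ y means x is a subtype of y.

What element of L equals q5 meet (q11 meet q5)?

q11 ∧ q5 = q3
q5 ∧ q3 = q3

q3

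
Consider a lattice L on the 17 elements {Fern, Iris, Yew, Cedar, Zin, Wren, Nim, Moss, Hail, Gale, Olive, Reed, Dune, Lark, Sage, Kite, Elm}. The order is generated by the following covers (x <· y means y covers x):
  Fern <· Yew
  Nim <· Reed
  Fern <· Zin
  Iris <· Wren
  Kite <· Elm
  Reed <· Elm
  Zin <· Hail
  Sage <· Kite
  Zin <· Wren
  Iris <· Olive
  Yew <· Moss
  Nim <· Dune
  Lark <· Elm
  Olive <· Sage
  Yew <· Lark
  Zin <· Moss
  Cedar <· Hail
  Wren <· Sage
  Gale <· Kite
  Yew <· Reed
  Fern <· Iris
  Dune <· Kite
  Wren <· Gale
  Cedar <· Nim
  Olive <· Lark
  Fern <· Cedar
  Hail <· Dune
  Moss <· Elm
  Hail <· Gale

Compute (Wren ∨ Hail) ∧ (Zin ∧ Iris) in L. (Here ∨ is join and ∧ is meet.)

Wren ∨ Hail = Gale
Zin ∧ Iris = Fern
Gale ∧ Fern = Fern

Fern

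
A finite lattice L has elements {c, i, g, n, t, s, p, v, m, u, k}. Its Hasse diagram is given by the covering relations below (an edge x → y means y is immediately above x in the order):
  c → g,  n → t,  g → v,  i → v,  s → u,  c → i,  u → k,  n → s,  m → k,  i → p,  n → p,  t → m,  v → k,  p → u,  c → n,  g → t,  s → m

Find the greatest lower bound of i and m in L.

Common lower bounds of {i, m}: c.
The greatest among these is c.

c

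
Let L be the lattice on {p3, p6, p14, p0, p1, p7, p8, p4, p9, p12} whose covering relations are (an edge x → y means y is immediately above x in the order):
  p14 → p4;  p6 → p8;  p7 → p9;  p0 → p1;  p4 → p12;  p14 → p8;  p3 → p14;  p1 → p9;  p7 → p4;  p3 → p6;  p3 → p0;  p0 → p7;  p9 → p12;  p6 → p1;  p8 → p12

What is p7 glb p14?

p3

Common lower bounds of {p7, p14}: p3.
The greatest among these is p3.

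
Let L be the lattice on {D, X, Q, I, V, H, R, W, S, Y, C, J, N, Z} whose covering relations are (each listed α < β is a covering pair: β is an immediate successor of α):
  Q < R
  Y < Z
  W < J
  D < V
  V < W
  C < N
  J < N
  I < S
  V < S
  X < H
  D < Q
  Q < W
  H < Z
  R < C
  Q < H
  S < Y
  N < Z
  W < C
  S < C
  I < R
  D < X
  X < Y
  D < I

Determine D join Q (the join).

Q

Common upper bounds of {D, Q}: C, H, J, N, Q, R, W, Z.
The least among these is Q.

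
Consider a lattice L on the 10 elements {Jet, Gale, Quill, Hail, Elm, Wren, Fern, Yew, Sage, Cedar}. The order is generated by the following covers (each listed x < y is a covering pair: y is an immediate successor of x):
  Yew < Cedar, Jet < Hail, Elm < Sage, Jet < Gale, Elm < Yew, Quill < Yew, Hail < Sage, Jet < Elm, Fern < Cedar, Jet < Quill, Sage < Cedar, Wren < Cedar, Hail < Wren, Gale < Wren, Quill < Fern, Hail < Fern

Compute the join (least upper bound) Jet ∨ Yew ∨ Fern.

Common upper bounds of {Jet, Yew, Fern}: Cedar.
The least among these is Cedar.

Cedar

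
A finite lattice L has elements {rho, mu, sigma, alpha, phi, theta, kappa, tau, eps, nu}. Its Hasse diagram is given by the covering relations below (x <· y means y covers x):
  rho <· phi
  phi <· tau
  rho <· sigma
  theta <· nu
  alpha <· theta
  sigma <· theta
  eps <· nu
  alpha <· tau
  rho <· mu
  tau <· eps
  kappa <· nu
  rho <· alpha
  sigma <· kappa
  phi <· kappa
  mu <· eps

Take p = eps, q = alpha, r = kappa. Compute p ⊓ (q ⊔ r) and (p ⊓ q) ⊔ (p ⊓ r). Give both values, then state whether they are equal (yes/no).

q ⊔ r = nu, so p ⊓ (q ⊔ r) = eps ⊓ nu = eps.
p ⊓ q = alpha and p ⊓ r = phi, so (p ⊓ q) ⊔ (p ⊓ r) = alpha ⊔ phi = tau.
Equal: no.

eps; tau; no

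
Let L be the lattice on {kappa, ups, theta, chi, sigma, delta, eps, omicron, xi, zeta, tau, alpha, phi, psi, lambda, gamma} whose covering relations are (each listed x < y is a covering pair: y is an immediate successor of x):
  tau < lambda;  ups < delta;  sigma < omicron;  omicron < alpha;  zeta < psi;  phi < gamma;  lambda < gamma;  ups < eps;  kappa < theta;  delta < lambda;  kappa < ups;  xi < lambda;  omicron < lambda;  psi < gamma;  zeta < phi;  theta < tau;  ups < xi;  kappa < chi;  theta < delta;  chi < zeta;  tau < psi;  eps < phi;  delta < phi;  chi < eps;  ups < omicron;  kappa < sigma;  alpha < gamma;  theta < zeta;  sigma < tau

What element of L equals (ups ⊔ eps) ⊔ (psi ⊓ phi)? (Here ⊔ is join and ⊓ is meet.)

ups ∨ eps = eps
psi ∧ phi = zeta
eps ∨ zeta = phi

phi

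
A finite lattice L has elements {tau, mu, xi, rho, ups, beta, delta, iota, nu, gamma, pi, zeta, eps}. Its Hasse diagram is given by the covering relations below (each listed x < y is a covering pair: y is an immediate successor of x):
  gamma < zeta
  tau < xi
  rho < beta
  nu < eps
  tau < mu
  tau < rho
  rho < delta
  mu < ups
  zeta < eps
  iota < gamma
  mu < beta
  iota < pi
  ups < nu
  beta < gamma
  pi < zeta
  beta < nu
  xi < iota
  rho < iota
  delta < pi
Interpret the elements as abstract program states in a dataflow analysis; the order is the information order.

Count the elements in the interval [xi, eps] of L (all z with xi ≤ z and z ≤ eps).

6

The interval [xi, eps] = {eps, gamma, iota, pi, xi, zeta}, which has 6 elements.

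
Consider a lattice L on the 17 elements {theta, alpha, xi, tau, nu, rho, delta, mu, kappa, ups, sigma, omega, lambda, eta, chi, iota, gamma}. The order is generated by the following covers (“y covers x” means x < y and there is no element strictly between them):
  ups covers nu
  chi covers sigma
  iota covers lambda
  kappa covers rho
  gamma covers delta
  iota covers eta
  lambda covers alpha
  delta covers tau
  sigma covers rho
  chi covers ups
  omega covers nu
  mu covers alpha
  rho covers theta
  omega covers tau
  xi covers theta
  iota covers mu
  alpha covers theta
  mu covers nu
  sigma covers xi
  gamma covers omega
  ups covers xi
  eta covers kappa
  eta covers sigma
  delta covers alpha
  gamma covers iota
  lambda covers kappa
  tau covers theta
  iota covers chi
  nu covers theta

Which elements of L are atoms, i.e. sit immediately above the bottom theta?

The atoms are exactly the elements that cover theta: alpha, nu, rho, tau, xi.

alpha, nu, rho, tau, xi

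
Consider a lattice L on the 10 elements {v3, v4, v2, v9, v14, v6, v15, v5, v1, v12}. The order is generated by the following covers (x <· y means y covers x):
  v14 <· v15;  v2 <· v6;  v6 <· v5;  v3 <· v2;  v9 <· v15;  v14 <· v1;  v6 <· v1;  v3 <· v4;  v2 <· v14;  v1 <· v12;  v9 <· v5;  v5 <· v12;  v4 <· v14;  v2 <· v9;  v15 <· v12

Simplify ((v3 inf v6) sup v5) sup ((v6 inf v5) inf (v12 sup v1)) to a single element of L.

v3 ∧ v6 = v3
v3 ∨ v5 = v5
v6 ∧ v5 = v6
v12 ∨ v1 = v12
v6 ∧ v12 = v6
v5 ∨ v6 = v5

v5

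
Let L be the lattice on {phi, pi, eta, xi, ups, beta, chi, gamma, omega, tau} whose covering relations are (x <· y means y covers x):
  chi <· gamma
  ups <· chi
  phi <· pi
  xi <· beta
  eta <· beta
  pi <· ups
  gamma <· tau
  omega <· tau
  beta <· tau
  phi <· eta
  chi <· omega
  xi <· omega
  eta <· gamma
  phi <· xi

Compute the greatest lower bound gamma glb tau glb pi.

pi

Common lower bounds of {gamma, tau, pi}: phi, pi.
The greatest among these is pi.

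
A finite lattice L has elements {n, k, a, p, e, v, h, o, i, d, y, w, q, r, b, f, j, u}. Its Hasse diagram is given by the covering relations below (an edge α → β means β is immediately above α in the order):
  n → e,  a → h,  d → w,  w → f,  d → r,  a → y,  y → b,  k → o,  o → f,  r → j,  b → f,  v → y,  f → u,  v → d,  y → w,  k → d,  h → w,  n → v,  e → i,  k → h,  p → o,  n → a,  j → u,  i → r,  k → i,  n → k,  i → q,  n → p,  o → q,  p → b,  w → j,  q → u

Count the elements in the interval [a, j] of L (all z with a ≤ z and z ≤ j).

5

The interval [a, j] = {a, h, j, w, y}, which has 5 elements.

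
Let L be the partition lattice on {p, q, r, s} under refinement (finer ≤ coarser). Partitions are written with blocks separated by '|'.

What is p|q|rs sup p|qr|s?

Common upper bounds of {p|q|rs, p|qr|s}: pqrs, p|qrs.
The least among these is p|qrs.

p|qrs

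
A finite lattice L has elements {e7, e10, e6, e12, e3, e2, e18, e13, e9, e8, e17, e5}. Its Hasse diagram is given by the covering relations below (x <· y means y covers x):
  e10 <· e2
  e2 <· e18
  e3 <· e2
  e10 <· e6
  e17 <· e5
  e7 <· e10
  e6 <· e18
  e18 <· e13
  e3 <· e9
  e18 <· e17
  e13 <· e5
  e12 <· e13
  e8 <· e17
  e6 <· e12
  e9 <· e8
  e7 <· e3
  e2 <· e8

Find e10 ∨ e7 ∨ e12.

e12

Common upper bounds of {e10, e7, e12}: e12, e13, e5.
The least among these is e12.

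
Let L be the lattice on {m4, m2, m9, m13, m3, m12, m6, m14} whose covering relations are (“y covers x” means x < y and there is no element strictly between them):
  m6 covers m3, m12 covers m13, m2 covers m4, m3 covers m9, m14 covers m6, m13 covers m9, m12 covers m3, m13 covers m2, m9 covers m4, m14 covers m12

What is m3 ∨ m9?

Common upper bounds of {m3, m9}: m12, m14, m3, m6.
The least among these is m3.

m3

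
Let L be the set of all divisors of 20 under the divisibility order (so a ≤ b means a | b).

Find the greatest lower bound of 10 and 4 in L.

Common lower bounds of {10, 4}: 1, 2.
The greatest among these is 2.

2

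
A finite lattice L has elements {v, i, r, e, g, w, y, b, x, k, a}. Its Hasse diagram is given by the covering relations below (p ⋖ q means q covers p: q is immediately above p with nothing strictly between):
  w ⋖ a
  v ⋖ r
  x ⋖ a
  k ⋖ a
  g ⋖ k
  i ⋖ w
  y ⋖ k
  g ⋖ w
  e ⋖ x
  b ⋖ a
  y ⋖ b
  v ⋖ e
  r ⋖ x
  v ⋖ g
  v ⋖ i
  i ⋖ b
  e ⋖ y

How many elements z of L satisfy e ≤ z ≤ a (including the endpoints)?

The interval [e, a] = {a, b, e, k, x, y}, which has 6 elements.

6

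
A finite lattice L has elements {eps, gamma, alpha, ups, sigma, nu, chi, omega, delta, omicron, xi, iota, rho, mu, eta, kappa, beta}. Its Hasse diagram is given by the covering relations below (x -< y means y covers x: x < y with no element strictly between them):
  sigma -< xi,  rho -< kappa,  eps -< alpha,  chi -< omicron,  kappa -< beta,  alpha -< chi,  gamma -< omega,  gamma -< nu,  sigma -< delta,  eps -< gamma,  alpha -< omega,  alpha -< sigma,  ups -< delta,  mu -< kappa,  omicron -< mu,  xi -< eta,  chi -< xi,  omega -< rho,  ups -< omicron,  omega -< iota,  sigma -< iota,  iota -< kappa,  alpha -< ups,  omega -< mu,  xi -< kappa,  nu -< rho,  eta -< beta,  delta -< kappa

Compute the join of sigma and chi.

Common upper bounds of {sigma, chi}: beta, eta, kappa, xi.
The least among these is xi.

xi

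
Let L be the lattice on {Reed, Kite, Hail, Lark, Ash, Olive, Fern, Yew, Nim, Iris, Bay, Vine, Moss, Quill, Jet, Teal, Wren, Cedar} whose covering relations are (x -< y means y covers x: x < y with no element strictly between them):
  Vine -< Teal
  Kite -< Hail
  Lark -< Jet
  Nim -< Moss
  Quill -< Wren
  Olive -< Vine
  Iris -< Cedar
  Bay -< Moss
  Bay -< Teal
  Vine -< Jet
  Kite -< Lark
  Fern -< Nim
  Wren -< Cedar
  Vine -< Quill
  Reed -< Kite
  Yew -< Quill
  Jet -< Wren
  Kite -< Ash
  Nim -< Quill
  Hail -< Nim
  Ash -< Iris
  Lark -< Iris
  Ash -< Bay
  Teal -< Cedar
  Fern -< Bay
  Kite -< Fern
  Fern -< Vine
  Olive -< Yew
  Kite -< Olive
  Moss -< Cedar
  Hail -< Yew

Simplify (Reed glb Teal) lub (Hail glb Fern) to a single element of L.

Reed ∧ Teal = Reed
Hail ∧ Fern = Kite
Reed ∨ Kite = Kite

Kite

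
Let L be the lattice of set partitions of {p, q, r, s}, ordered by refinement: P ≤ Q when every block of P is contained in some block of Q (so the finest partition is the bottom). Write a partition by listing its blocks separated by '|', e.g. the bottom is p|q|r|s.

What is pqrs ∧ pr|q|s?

pr|q|s

Common lower bounds of {pqrs, pr|q|s}: pr|q|s, p|q|r|s.
The greatest among these is pr|q|s.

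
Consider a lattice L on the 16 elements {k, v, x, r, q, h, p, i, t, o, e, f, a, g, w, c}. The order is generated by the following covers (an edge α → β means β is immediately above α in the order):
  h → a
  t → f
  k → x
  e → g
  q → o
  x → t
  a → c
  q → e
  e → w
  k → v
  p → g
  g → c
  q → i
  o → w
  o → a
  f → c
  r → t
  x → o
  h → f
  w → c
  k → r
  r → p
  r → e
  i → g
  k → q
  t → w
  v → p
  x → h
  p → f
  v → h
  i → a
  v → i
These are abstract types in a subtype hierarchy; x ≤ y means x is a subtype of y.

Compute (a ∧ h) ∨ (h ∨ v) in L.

a ∧ h = h
h ∨ v = h
h ∨ h = h

h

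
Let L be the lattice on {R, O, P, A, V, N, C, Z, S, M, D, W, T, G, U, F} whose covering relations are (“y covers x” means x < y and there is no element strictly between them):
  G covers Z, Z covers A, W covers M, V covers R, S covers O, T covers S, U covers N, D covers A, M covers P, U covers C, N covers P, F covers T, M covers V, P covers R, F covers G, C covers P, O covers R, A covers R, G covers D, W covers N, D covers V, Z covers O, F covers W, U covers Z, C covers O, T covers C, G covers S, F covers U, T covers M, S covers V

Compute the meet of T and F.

T

Common lower bounds of {T, F}: C, M, O, P, R, S, T, V.
The greatest among these is T.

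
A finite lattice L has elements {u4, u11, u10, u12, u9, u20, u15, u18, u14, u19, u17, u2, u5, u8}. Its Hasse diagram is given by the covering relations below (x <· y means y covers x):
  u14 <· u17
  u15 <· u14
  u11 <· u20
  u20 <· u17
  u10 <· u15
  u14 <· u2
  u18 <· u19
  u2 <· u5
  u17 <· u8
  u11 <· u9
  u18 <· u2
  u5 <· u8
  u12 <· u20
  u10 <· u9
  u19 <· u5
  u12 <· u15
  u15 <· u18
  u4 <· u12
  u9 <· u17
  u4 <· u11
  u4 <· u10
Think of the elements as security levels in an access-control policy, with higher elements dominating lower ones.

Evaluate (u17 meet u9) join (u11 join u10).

u9

u17 ∧ u9 = u9
u11 ∨ u10 = u9
u9 ∨ u9 = u9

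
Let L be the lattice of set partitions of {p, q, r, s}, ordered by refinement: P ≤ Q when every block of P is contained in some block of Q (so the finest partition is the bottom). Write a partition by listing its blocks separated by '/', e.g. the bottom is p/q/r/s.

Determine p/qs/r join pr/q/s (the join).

The join of p/qs/r and pr/q/s merges any blocks that overlap across the partitions, giving pr/qs.

pr/qs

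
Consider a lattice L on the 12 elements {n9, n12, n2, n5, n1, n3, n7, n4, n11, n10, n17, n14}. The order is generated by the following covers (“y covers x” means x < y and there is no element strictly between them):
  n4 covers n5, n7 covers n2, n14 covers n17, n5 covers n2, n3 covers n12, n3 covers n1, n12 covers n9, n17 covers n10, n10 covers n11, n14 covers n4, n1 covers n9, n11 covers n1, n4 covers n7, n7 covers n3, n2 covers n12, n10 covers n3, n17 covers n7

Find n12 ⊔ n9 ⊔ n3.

n3

Common upper bounds of {n12, n9, n3}: n10, n14, n17, n3, n4, n7.
The least among these is n3.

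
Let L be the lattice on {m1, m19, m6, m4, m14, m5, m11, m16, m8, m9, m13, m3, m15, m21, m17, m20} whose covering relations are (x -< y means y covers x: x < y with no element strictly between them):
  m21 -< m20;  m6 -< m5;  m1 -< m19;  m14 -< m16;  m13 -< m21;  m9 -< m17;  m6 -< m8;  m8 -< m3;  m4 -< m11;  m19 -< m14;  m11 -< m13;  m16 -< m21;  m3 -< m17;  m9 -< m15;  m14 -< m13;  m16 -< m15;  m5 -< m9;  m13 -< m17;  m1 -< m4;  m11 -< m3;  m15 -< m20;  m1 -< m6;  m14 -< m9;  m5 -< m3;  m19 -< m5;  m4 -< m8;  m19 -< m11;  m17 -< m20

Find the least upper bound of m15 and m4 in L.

Common upper bounds of {m15, m4}: m20.
The least among these is m20.

m20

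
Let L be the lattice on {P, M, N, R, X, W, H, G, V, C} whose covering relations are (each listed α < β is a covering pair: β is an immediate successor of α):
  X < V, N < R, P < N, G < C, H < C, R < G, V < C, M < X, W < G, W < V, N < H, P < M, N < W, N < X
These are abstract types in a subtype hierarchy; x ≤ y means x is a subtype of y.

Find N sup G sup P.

Common upper bounds of {N, G, P}: C, G.
The least among these is G.

G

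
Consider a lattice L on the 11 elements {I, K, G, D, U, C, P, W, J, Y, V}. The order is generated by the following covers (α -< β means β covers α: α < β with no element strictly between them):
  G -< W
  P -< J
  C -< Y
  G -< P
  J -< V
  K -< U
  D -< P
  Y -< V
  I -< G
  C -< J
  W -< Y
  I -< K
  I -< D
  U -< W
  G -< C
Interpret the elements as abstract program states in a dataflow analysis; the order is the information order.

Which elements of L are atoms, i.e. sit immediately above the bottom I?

The atoms are exactly the elements that cover I: D, G, K.

D, G, K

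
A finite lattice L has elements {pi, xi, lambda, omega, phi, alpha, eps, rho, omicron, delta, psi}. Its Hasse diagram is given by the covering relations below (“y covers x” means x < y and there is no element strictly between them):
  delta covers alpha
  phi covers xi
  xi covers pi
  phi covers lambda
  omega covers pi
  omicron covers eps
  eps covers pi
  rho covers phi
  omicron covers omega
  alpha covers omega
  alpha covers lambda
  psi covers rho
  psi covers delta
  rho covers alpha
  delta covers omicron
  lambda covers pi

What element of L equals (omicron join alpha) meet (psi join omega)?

omicron ∨ alpha = delta
psi ∨ omega = psi
delta ∧ psi = delta

delta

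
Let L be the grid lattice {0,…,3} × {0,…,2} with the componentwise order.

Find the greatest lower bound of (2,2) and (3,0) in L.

(2,0)

Common lower bounds of {(2,2), (3,0)}: (0,0), (1,0), (2,0).
The greatest among these is (2,0).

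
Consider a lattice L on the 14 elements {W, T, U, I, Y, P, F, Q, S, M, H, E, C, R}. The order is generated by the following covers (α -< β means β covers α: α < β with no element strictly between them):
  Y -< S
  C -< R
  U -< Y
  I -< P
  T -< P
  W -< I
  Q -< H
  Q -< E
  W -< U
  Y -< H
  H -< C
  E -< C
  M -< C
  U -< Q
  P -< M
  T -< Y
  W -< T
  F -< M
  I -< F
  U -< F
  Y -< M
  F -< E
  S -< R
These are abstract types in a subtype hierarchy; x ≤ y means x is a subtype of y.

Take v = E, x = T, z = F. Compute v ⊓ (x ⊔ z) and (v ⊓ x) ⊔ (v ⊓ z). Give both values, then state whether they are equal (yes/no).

x ⊔ z = M, so v ⊓ (x ⊔ z) = E ⊓ M = F.
v ⊓ x = W and v ⊓ z = F, so (v ⊓ x) ⊔ (v ⊓ z) = W ⊔ F = F.
Equal: yes.

F; F; yes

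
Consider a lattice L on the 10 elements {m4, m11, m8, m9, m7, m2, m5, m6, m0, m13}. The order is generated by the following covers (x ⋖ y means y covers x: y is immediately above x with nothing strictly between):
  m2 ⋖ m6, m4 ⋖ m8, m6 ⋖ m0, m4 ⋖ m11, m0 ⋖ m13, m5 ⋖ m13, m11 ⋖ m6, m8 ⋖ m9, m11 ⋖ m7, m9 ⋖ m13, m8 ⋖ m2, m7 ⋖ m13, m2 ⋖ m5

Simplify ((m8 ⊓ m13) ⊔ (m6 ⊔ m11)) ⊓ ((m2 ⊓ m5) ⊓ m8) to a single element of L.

m8

m8 ∧ m13 = m8
m6 ∨ m11 = m6
m8 ∨ m6 = m6
m2 ∧ m5 = m2
m2 ∧ m8 = m8
m6 ∧ m8 = m8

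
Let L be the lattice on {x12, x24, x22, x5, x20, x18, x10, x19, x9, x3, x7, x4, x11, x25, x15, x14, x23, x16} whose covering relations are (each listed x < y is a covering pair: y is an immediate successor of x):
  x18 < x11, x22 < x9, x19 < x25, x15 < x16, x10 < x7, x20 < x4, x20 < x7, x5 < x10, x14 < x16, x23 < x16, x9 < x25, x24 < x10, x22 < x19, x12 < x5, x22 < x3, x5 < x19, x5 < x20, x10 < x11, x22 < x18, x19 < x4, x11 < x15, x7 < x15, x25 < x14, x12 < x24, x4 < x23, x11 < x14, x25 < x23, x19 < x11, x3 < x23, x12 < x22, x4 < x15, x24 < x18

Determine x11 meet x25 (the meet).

Common lower bounds of {x11, x25}: x12, x19, x22, x5.
The greatest among these is x19.

x19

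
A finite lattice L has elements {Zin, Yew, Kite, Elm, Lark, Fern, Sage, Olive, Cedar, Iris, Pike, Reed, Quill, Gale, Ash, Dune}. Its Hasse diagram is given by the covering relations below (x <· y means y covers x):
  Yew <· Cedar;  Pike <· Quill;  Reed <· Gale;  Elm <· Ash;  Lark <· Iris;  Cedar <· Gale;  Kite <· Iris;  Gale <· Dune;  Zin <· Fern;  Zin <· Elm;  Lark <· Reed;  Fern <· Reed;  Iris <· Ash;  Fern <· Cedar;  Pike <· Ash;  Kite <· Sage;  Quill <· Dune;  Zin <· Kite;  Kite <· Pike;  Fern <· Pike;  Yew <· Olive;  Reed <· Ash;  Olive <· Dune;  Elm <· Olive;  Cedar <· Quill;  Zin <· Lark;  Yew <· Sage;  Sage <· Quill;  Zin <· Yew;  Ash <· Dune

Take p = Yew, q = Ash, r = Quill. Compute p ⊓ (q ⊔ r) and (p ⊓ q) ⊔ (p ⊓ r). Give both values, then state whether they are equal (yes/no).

Yew; Yew; yes

q ⊔ r = Dune, so p ⊓ (q ⊔ r) = Yew ⊓ Dune = Yew.
p ⊓ q = Zin and p ⊓ r = Yew, so (p ⊓ q) ⊔ (p ⊓ r) = Zin ⊔ Yew = Yew.
Equal: yes.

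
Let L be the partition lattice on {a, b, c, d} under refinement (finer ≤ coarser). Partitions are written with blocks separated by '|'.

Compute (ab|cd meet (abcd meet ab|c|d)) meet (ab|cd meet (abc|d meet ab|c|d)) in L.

ab|c|d

abcd ∧ ab|c|d = ab|c|d
ab|cd ∧ ab|c|d = ab|c|d
abc|d ∧ ab|c|d = ab|c|d
ab|cd ∧ ab|c|d = ab|c|d
ab|c|d ∧ ab|c|d = ab|c|d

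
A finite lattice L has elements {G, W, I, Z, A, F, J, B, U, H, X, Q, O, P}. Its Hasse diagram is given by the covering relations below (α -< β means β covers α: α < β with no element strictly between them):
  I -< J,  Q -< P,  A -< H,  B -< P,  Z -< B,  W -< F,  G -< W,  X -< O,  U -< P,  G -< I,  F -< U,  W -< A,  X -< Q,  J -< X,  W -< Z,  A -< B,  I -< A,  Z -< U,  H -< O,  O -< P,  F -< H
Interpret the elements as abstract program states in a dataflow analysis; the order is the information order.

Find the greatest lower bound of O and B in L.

A

Common lower bounds of {O, B}: A, G, I, W.
The greatest among these is A.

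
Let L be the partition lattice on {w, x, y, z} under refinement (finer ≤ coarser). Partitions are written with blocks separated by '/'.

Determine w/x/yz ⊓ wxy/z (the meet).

w/x/y/z

The meet (common refinement) of w/x/yz and wxy/z intersects blocks pairwise, giving w/x/y/z.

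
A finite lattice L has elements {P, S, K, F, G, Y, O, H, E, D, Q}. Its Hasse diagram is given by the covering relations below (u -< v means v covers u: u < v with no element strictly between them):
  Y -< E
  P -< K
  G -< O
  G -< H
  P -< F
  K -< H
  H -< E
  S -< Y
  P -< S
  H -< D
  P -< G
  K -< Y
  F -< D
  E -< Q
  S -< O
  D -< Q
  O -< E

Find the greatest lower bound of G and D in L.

Common lower bounds of {G, D}: G, P.
The greatest among these is G.

G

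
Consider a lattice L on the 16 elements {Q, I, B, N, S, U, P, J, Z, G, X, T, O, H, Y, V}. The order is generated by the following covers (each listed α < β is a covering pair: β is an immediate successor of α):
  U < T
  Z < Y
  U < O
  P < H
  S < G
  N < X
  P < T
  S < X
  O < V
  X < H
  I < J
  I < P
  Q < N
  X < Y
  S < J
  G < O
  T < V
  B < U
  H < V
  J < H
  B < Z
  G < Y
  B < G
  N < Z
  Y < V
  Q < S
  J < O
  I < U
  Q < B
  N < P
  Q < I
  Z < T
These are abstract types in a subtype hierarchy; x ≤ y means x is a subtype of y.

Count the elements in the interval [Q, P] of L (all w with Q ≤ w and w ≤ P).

The interval [Q, P] = {I, N, P, Q}, which has 4 elements.

4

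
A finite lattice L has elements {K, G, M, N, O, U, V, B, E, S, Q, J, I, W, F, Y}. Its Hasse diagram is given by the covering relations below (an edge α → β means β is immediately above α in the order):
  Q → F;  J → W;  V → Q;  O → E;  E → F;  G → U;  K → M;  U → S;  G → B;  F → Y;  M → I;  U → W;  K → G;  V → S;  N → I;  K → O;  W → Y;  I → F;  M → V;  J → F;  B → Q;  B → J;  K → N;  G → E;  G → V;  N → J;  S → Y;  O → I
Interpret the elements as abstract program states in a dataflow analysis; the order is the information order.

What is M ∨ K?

M

Common upper bounds of {M, K}: F, I, M, Q, S, V, Y.
The least among these is M.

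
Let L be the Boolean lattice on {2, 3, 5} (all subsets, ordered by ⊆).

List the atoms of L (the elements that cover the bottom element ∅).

The atoms are exactly the elements that cover ∅: {2}, {3}, {5}.

{2}, {3}, {5}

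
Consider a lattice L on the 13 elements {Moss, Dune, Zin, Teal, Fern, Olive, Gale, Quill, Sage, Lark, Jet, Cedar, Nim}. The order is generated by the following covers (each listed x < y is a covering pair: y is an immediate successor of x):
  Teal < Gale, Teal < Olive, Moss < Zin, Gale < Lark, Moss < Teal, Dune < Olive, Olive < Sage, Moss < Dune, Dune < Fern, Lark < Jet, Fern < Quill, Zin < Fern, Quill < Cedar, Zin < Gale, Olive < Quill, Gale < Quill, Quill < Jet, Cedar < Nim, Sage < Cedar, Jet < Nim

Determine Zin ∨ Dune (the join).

Fern

Common upper bounds of {Zin, Dune}: Cedar, Fern, Jet, Nim, Quill.
The least among these is Fern.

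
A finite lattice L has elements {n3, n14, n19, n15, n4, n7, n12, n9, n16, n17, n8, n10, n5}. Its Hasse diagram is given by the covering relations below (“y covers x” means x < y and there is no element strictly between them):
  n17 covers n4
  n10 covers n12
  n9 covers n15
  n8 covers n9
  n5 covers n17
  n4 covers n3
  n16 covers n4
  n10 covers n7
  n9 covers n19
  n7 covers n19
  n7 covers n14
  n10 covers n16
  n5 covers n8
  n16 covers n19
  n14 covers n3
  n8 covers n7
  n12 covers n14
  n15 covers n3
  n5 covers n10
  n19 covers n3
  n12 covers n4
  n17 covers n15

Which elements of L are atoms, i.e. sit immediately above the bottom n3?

n14, n15, n19, n4

The atoms are exactly the elements that cover n3: n14, n15, n19, n4.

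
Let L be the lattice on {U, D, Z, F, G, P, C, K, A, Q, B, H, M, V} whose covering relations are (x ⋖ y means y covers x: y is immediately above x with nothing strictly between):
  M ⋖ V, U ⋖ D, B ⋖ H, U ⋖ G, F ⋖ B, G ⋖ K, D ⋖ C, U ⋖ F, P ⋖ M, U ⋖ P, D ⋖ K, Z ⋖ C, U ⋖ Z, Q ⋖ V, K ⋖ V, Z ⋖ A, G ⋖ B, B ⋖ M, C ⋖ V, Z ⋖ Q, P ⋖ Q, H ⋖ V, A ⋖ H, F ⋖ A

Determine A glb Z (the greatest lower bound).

Z

Common lower bounds of {A, Z}: U, Z.
The greatest among these is Z.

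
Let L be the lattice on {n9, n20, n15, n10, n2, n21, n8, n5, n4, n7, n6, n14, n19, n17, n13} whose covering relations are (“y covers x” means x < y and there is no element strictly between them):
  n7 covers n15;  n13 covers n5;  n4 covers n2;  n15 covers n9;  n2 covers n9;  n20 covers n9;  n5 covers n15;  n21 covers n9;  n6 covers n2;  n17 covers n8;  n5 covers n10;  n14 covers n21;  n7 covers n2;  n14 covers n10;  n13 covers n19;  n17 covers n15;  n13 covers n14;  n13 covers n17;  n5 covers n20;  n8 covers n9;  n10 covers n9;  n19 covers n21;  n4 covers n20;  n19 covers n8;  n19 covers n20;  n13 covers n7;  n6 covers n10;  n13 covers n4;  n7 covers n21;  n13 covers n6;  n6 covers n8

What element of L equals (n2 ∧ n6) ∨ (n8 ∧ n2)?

n2 ∧ n6 = n2
n8 ∧ n2 = n9
n2 ∨ n9 = n2

n2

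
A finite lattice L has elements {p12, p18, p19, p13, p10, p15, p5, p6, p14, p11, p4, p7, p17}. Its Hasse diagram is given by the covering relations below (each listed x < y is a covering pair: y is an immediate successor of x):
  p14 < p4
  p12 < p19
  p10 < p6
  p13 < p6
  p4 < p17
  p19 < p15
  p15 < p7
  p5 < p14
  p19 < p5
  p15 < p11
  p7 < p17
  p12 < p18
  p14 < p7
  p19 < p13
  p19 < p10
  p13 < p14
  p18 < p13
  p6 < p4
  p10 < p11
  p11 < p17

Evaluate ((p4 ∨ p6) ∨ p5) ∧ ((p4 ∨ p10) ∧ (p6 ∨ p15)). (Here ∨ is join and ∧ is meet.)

p4 ∨ p6 = p4
p4 ∨ p5 = p4
p4 ∨ p10 = p4
p6 ∨ p15 = p17
p4 ∧ p17 = p4
p4 ∧ p4 = p4

p4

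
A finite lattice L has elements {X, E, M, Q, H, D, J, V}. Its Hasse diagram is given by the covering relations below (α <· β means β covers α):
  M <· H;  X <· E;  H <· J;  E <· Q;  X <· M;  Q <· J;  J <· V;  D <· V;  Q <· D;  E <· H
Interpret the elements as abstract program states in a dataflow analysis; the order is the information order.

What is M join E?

Common upper bounds of {M, E}: H, J, V.
The least among these is H.

H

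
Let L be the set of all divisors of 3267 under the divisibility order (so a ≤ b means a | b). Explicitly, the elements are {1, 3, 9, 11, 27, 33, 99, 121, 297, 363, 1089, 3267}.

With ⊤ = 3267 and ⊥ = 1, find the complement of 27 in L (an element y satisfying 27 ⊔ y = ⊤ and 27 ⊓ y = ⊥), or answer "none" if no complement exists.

Need y with 27 ∨ y = 3267 and 27 ∧ y = 1.
Checking each element gives: 121.

121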